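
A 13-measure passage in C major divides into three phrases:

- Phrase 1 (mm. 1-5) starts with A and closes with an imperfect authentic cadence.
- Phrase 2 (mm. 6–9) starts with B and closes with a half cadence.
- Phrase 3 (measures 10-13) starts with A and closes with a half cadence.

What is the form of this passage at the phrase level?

The final phrase closes with a half cadence, which is not stronger than the preceding half cadence; the 3 phrases lack an overall antecedent–consequent design and so form a phrase group.

phrase group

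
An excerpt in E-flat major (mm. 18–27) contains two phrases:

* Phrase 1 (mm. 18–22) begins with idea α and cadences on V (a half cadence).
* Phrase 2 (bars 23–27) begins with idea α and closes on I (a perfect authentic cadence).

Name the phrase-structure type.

parallel period

Phrase 1 ends with a half cadence (weaker) and phrase 2 with a perfect authentic cadence (stronger): antecedent + consequent = a period.
The two phrases open with the same material (α / α), so the period is parallel.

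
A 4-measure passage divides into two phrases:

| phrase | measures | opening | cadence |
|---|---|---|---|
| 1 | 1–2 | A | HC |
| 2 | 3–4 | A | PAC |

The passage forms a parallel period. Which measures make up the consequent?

The antecedent is the phrase ending with the weaker cadence (half cadence, phrase 1) and the consequent the one ending more conclusively (perfect authentic cadence, phrase 2); the consequent is mm. 3–4.

measures 3–4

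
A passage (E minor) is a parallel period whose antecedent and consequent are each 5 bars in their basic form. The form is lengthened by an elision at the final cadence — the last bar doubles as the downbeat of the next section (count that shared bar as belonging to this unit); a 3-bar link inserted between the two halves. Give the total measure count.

13 measures

Basic parallel period: 5 + 5 = 10 bars.
10 (basic form) + 3 (link) = 13.
The elision shares a bar with the next section but does not change this unit's count.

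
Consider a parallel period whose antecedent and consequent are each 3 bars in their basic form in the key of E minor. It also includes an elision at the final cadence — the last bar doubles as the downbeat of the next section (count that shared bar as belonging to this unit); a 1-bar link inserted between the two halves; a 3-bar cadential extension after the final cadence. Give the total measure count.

10 measures

Basic parallel period: 3 + 3 = 6 bars.
6 (basic form) + 1 (link) + 3 (cadential extension) = 10.
The elision shares a bar with the next section but does not change this unit's count.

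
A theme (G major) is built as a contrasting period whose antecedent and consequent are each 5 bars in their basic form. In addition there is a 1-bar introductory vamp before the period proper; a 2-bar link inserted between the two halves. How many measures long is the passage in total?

13 measures

Basic contrasting period: 5 + 5 = 10 bars.
10 (basic form) + 1 (introduction) + 2 (link) = 13.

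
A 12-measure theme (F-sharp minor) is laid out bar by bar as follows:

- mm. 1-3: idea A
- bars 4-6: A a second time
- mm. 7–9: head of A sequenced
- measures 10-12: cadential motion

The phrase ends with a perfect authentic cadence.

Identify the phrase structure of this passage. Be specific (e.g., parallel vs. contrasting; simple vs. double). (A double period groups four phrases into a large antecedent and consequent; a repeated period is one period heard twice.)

sentence

Basic idea (measures 1–3) + its repetition (mm. 4–6) form the presentation; fragmentation and cadence (bars 7–12) form the continuation — the 12-bar whole is a sentence.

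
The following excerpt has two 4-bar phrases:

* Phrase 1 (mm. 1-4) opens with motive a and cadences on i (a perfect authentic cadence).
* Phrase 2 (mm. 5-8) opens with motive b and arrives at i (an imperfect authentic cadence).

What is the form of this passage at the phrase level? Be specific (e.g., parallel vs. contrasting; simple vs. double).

phrase group

The second phrase closes with an imperfect authentic cadence, which is not stronger than the first phrase's perfect authentic cadence; without a weak→strong cadential pair there is no antecedent–consequent relationship, so this is a phrase group rather than a period.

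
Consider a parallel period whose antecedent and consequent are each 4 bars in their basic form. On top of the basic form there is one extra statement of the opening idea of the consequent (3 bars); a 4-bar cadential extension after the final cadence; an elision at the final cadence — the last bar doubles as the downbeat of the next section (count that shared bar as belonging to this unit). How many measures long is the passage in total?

15 measures

Basic parallel period: 4 + 4 = 8 bars.
8 (basic form) + 3 (extra statement) + 4 (cadential extension) = 15.
The elision shares a bar with the next section but does not change this unit's count.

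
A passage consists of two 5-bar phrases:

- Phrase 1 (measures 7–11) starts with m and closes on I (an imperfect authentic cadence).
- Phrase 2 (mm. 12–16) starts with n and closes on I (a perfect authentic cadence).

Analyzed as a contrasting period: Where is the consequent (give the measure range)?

The antecedent is the phrase ending with the weaker cadence (imperfect authentic cadence, phrase 1) and the consequent the one ending more conclusively (perfect authentic cadence, phrase 2); the consequent is bars 12–16.

measures 12–16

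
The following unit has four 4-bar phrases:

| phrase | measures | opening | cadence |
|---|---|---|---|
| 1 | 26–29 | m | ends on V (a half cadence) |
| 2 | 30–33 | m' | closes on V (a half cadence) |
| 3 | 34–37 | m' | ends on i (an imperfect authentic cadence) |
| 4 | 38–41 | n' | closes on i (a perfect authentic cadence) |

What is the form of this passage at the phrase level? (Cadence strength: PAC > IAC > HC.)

parallel double period

Four phrases in two halves: the first half (mm. 26–33) ends with a half cadence, the second (mm. 34–41) with a perfect authentic cadence — a large antecedent–consequent pair, i.e. a double period.
Phrase 3 begins with the same material as phrase 1, making it parallel.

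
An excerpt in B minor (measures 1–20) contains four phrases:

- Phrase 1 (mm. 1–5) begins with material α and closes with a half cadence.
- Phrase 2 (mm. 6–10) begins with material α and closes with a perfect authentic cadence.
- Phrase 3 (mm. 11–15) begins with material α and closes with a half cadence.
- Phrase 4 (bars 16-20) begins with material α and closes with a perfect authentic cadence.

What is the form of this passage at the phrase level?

The cadence pattern HC–PAC–HC–PAC is weak–strong twice, and phrases 3–4 restate phrases 1–2: a period heard twice, not a double period (which would end weakly at phrase 2).

repeated period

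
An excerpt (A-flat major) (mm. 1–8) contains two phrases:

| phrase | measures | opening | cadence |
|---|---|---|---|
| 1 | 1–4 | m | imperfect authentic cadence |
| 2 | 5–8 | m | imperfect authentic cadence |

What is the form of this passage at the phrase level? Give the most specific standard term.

repeated phrase

Both phrases have the same opening (m) and the same cadence (imperfect authentic cadence): the second is a restatement, not a consequent, so this is a repeated phrase rather than a period.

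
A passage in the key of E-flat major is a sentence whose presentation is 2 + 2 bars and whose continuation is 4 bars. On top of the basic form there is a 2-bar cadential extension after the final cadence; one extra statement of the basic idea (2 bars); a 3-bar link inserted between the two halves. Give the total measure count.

Basic sentence: 2 + 2 + 4 = 8 bars.
8 (basic form) + 2 (cadential extension) + 2 (extra statement) + 3 (link) = 15.

15 measures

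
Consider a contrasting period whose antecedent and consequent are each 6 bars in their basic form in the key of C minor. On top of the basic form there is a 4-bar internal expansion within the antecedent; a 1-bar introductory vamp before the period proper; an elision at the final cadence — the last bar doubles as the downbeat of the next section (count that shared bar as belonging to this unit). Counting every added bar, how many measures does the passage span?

Basic contrasting period: 6 + 6 = 12 bars.
12 (basic form) + 4 (internal expansion) + 1 (introduction) = 17.
The elision shares a bar with the next section but does not change this unit's count.

17 measures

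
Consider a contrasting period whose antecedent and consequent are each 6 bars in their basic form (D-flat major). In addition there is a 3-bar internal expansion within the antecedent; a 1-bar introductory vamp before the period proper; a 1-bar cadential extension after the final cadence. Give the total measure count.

Basic contrasting period: 6 + 6 = 12 bars.
12 (basic form) + 3 (internal expansion) + 1 (introduction) + 1 (cadential extension) = 17.

17 measures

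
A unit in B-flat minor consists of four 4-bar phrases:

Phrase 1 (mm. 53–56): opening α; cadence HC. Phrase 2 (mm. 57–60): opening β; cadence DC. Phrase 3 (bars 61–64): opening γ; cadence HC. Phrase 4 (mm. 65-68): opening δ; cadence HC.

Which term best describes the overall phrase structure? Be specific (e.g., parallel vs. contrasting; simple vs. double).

phrase group

Phrase 4 ends with a half cadence, no stronger than phrase 2's deceptive cadence, so the four phrases do not form a double period; nor do phrases 3–4 duplicate 1–2, so it is not a repeated period. With no phrase reaching a conclusive cadence, the passage is a phrase group.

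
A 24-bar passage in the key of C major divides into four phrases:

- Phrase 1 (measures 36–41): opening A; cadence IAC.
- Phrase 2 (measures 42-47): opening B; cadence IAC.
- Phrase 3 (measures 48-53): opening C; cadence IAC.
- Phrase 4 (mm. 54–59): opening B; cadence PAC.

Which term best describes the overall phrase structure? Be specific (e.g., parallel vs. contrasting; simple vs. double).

Four phrases in two halves: the first half (mm. 36–47) ends with an imperfect authentic cadence, the second (bars 48–59) with a perfect authentic cadence — a large antecedent–consequent pair, i.e. a double period.
Phrase 3 begins with different material from phrase 1, making it contrasting.

contrasting double period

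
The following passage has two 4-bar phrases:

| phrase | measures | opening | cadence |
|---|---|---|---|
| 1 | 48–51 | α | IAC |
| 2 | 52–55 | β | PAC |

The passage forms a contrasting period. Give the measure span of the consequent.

The phrase ending with the weaker cadence (imperfect authentic cadence) is the antecedent; the one ending more conclusively (perfect authentic cadence) is the consequent. The consequent is measures 52–55.

measures 52–55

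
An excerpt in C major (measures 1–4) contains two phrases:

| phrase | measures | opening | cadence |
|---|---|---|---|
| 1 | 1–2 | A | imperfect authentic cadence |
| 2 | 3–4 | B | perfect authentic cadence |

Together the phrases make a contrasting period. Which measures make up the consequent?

The phrase ending with the weaker cadence (imperfect authentic cadence) is the antecedent; the one ending more conclusively (perfect authentic cadence) is the consequent. The consequent is measures 3–4.

measures 3–4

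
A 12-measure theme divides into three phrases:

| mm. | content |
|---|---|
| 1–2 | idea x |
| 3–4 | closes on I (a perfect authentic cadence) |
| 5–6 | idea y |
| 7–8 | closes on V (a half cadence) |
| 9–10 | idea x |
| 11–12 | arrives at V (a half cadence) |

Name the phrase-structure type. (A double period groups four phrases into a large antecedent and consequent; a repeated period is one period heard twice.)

The final phrase closes with a half cadence, which is not stronger than the preceding half cadence; the 3 phrases lack an overall antecedent–consequent design and so form a phrase group.

phrase group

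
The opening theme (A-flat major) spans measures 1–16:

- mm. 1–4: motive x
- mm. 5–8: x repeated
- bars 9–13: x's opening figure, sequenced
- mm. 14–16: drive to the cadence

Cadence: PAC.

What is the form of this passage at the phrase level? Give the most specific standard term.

Basic idea (bars 1–4) + its repetition (mm. 5-8) form the presentation; fragmentation and cadence (measures 9-16) form the continuation — the 16-bar whole is a sentence.

sentence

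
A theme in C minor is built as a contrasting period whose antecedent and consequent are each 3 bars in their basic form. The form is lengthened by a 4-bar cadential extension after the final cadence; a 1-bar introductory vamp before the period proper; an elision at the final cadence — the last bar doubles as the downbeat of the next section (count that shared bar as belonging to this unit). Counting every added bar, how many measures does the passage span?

Basic contrasting period: 3 + 3 = 6 bars.
6 (basic form) + 4 (cadential extension) + 1 (introduction) = 11.
The elision shares a bar with the next section but does not change this unit's count.

11 measures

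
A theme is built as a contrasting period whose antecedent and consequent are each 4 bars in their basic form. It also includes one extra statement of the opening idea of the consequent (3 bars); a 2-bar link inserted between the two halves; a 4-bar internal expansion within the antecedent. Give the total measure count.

Basic contrasting period: 4 + 4 = 8 bars.
8 (basic form) + 3 (extra statement) + 2 (link) + 4 (internal expansion) = 17.

17 measures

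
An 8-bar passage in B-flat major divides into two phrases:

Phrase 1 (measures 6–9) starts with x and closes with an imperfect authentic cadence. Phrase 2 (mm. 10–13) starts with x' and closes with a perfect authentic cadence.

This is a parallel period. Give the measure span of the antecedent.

measures 6–9

The phrase ending with the weaker cadence (imperfect authentic cadence) is the antecedent; the one ending more conclusively (perfect authentic cadence) is the consequent. The antecedent is measures 6–9.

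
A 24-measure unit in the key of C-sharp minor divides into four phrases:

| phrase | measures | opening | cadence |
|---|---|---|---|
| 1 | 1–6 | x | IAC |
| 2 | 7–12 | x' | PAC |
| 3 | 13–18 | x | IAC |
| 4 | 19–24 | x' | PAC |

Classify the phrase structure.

The cadence pattern IAC–PAC–IAC–PAC is weak–strong twice, and phrases 3–4 restate phrases 1–2: a period heard twice, not a double period (which would end weakly at phrase 2).

repeated period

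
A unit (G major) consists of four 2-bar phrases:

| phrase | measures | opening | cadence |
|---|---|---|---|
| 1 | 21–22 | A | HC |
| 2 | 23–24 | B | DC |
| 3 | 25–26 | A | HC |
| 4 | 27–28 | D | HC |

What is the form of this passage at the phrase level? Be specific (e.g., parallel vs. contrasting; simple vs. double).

Phrase 4 ends with a half cadence, no stronger than phrase 2's deceptive cadence, so the four phrases do not form a double period; nor do phrases 3–4 duplicate 1–2, so it is not a repeated period. With no phrase reaching a conclusive cadence, the passage is a phrase group.

phrase group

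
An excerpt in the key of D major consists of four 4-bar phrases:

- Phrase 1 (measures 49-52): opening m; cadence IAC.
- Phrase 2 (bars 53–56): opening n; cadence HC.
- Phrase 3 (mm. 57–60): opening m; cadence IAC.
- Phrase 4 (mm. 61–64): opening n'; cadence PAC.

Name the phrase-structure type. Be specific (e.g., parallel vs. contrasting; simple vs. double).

Four phrases in two halves: the first half (mm. 49-56) ends with a half cadence, the second (measures 57-64) with a perfect authentic cadence — a large antecedent–consequent pair, i.e. a double period.
Phrase 3 begins with the same material as phrase 1, making it parallel.

parallel double period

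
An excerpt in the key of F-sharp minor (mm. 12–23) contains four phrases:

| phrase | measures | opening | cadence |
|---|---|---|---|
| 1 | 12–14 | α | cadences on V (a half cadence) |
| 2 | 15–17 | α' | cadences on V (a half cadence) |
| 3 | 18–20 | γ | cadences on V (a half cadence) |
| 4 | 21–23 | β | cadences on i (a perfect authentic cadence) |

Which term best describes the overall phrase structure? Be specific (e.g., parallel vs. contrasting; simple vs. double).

Four phrases in two halves: the first half (mm. 12–17) ends with a half cadence, the second (bars 18-23) with a perfect authentic cadence — a large antecedent–consequent pair, i.e. a double period.
Phrase 3 begins with different material from phrase 1, making it contrasting.

contrasting double period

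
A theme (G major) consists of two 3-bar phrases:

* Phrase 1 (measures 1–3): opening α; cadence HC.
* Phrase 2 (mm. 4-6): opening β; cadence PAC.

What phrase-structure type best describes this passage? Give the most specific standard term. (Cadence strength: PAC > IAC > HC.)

contrasting period

Phrase 1 ends with a half cadence (weaker) and phrase 2 with a perfect authentic cadence (stronger): antecedent + consequent = a period.
The two phrases open with different material (α / β), so the period is contrasting.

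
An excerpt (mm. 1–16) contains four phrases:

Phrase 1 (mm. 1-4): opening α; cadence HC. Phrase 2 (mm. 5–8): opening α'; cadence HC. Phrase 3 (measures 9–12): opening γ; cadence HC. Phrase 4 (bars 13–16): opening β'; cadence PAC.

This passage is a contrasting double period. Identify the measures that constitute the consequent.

measures 9–16

In a double period the four phrases pair into a large antecedent (phrases 1–2, ending half cadence) and a large consequent (phrases 3–4, ending perfect authentic cadence). The consequent spans measures 9–16.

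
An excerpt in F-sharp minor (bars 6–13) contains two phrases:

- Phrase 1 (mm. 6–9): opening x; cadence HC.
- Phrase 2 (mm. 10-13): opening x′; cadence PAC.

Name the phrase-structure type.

parallel period

Phrase 1 ends with a half cadence (weaker) and phrase 2 with a perfect authentic cadence (stronger): antecedent + consequent = a period.
The two phrases open with the same material (x / x′), so the period is parallel.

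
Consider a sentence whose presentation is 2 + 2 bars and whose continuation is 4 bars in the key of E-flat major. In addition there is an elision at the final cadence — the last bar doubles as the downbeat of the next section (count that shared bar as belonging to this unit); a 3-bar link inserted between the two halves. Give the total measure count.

Basic sentence: 2 + 2 + 4 = 8 bars.
8 (basic form) + 3 (link) = 11.
The elision shares a bar with the next section but does not change this unit's count.

11 measures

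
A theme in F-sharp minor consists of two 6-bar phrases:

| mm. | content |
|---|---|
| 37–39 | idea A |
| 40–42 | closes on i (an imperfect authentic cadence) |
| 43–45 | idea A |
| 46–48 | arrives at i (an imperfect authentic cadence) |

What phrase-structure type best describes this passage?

Both phrases have the same opening (A) and the same cadence (imperfect authentic cadence): the second is a restatement, not a consequent, so this is a repeated phrase rather than a period.

repeated phrase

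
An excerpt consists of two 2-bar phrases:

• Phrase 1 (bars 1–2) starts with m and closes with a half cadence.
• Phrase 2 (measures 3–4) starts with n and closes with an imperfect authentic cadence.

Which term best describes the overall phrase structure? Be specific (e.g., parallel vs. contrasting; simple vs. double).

Phrase 1 ends with a half cadence (weaker) and phrase 2 with an imperfect authentic cadence (stronger): antecedent + consequent = a period.
The two phrases open with different material (m / n), so the period is contrasting.

contrasting period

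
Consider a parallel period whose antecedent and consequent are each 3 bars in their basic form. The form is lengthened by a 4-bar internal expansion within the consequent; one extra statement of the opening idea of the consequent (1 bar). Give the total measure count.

11 measures

Basic parallel period: 3 + 3 = 6 bars.
6 (basic form) + 4 (internal expansion) + 1 (extra statement) = 11.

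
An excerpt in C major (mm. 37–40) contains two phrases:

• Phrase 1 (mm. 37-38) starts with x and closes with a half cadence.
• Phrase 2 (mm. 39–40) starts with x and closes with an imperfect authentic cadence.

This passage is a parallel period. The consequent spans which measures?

measures 39–40

The antecedent is the phrase ending with the weaker cadence (half cadence, phrase 1) and the consequent the one ending more conclusively (imperfect authentic cadence, phrase 2); the consequent is mm. 39–40.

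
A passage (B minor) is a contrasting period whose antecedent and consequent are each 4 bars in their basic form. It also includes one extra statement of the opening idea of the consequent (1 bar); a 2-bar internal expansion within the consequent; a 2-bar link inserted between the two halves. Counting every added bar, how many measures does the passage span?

Basic contrasting period: 4 + 4 = 8 bars.
8 (basic form) + 1 (extra statement) + 2 (internal expansion) + 2 (link) = 13.

13 measures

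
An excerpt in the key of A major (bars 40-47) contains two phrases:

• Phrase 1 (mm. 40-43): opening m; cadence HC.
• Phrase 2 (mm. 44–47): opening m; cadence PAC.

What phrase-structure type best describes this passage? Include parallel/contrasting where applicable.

Phrase 1 ends with a half cadence (weaker) and phrase 2 with a perfect authentic cadence (stronger): antecedent + consequent = a period.
The two phrases open with the same material (m / m), so the period is parallel.

parallel period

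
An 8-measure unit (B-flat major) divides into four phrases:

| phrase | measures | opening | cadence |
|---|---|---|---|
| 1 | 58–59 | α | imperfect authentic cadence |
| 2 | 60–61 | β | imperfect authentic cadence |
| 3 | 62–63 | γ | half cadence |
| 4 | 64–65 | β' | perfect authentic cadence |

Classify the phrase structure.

Four phrases in two halves: the first half (mm. 58–61) ends with an imperfect authentic cadence, the second (measures 62-65) with a perfect authentic cadence — a large antecedent–consequent pair, i.e. a double period.
Phrase 3 begins with different material from phrase 1, making it contrasting.

contrasting double period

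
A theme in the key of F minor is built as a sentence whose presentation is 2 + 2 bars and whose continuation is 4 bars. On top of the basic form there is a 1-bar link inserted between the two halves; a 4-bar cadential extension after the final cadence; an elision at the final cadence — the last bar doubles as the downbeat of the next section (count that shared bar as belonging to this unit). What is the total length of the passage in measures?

Basic sentence: 2 + 2 + 4 = 8 bars.
8 (basic form) + 1 (link) + 4 (cadential extension) = 13.
The elision shares a bar with the next section but does not change this unit's count.

13 measures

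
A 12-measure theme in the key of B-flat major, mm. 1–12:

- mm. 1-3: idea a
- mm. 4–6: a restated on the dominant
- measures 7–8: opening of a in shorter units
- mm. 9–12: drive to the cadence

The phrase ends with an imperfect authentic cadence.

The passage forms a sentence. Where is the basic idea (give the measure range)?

The presentation of a sentence is the basic idea (mm. 1–3) plus its repetition (mm. 4-6); the basic idea is therefore mm. 1-3.

measures 1–3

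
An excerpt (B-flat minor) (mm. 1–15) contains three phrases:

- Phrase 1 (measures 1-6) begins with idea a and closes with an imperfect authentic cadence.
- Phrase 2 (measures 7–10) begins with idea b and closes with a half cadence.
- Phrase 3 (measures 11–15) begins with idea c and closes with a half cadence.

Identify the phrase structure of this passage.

phrase group

The final phrase closes with a half cadence, which is not stronger than the preceding half cadence; the 3 phrases lack an overall antecedent–consequent design and so form a phrase group.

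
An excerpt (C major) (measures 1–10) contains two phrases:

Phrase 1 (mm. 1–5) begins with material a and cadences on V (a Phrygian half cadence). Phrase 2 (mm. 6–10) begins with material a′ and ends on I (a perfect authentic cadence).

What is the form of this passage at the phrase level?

parallel period

Phrase 1 ends with a Phrygian half cadence (weaker) and phrase 2 with a perfect authentic cadence (stronger): antecedent + consequent = a period.
The two phrases open with the same material (a / a′), so the period is parallel.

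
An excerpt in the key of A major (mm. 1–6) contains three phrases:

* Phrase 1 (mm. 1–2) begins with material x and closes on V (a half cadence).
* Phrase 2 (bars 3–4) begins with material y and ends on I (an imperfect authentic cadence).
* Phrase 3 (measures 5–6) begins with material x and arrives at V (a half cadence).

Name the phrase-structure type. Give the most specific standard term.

The final phrase closes with a half cadence, which is not stronger than the preceding imperfect authentic cadence; the 3 phrases lack an overall antecedent–consequent design and so form a phrase group.

phrase group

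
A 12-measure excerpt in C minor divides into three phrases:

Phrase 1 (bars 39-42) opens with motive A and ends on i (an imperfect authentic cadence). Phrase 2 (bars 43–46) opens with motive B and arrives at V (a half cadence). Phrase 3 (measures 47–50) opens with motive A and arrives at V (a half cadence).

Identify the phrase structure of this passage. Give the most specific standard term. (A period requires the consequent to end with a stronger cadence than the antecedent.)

phrase group

The final phrase closes with a half cadence, which is not stronger than the preceding half cadence; the 3 phrases lack an overall antecedent–consequent design and so form a phrase group.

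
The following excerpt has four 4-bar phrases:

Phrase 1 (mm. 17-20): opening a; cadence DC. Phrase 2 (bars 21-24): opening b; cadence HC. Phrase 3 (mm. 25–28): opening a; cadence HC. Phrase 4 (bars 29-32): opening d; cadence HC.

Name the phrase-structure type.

phrase group

Phrase 4 ends with a half cadence, no stronger than phrase 2's half cadence, so the four phrases do not form a double period; nor do phrases 3–4 duplicate 1–2, so it is not a repeated period. With no phrase reaching a conclusive cadence, the passage is a phrase group.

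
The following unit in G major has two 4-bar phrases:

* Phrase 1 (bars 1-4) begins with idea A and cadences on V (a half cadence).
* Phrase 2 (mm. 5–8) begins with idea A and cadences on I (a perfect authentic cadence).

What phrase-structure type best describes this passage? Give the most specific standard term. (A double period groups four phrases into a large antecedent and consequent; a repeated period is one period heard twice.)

Phrase 1 ends with a half cadence (weaker) and phrase 2 with a perfect authentic cadence (stronger): antecedent + consequent = a period.
The two phrases open with the same material (A / A), so the period is parallel.

parallel period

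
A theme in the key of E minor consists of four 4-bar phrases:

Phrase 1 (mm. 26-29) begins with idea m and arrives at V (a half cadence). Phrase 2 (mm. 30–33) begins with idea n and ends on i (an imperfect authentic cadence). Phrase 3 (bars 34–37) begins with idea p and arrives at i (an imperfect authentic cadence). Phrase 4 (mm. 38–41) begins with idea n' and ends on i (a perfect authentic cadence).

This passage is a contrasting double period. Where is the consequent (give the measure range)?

In a double period the four phrases pair into a large antecedent (phrases 1–2, ending imperfect authentic cadence) and a large consequent (phrases 3–4, ending perfect authentic cadence). The consequent spans bars 34–41.

measures 34–41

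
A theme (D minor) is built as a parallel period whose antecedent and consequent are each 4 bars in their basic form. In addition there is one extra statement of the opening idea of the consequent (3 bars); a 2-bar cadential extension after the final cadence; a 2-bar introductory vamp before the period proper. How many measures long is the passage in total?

Basic parallel period: 4 + 4 = 8 bars.
8 (basic form) + 3 (extra statement) + 2 (cadential extension) + 2 (introduction) = 15.

15 measures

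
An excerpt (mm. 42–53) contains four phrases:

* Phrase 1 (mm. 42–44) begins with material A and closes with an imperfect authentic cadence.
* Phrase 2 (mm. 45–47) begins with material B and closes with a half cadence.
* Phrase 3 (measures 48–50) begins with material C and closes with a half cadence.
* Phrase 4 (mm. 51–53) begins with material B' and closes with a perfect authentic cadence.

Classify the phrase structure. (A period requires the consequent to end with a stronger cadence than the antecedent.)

Four phrases in two halves: the first half (mm. 42-47) ends with a half cadence, the second (mm. 48–53) with a perfect authentic cadence — a large antecedent–consequent pair, i.e. a double period.
Phrase 3 begins with different material from phrase 1, making it contrasting.

contrasting double period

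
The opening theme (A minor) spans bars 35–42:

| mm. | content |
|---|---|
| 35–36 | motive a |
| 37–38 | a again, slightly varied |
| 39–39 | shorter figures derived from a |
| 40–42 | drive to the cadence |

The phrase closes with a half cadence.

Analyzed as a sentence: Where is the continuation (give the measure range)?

After the presentation (measures 35–38), the continuation covers the fragmentation through the cadence: measures 39–42.

measures 39–42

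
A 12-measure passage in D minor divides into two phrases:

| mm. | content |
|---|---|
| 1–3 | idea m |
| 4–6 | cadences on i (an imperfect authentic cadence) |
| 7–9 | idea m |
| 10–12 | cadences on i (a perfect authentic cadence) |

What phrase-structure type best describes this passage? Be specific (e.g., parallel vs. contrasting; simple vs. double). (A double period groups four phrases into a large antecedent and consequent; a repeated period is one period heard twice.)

Phrase 1 ends with an imperfect authentic cadence (weaker) and phrase 2 with a perfect authentic cadence (stronger): antecedent + consequent = a period.
The two phrases open with the same material (m / m), so the period is parallel.

parallel period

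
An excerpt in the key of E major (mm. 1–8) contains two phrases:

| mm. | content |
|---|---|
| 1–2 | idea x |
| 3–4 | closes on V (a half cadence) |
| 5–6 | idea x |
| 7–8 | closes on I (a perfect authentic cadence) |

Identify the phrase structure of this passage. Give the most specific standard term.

parallel period

Phrase 1 ends with a half cadence (weaker) and phrase 2 with a perfect authentic cadence (stronger): antecedent + consequent = a period.
The two phrases open with the same material (x / x), so the period is parallel.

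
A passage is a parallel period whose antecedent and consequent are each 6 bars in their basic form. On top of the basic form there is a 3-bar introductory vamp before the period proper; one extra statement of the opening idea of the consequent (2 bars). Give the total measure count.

Basic parallel period: 6 + 6 = 12 bars.
12 (basic form) + 3 (introduction) + 2 (extra statement) = 17.

17 measures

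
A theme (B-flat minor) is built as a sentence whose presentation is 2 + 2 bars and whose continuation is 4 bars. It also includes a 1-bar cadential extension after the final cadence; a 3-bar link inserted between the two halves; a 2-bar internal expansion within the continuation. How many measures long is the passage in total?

14 measures

Basic sentence: 2 + 2 + 4 = 8 bars.
8 (basic form) + 1 (cadential extension) + 3 (link) + 2 (internal expansion) = 14.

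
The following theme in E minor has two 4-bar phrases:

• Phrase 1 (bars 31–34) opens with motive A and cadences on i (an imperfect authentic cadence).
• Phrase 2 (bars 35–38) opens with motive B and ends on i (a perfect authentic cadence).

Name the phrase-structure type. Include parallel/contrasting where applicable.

contrasting period

Phrase 1 ends with an imperfect authentic cadence (weaker) and phrase 2 with a perfect authentic cadence (stronger): antecedent + consequent = a period.
The two phrases open with different material (A / B), so the period is contrasting.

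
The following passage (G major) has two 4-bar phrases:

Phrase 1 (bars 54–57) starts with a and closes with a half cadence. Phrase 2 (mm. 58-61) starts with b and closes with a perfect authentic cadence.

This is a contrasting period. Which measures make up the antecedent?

measures 54–57

The phrase ending with the weaker cadence (half cadence) is the antecedent; the one ending more conclusively (perfect authentic cadence) is the consequent. The antecedent is measures 54–57.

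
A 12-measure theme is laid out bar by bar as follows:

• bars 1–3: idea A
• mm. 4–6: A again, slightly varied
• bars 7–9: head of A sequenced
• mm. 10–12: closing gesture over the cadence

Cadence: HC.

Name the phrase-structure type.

Basic idea (measures 1–3) + its repetition (mm. 4–6) form the presentation; fragmentation and cadence (measures 7–12) form the continuation — the 12-bar whole is a sentence.

sentence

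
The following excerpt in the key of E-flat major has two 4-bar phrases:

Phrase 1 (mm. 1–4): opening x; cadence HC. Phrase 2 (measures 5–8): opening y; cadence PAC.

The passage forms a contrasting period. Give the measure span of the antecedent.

The antecedent is the phrase ending with the weaker cadence (half cadence, phrase 1) and the consequent the one ending more conclusively (perfect authentic cadence, phrase 2); the antecedent is measures 1–4.

measures 1–4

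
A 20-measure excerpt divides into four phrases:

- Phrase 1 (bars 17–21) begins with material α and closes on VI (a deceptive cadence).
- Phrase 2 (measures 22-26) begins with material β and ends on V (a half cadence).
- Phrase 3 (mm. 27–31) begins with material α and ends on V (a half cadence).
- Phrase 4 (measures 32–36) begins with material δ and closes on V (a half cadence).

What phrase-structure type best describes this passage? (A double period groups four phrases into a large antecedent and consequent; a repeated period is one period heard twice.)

Phrase 4 ends with a half cadence, no stronger than phrase 2's half cadence, so the four phrases do not form a double period; nor do phrases 3–4 duplicate 1–2, so it is not a repeated period. With no phrase reaching a conclusive cadence, the passage is a phrase group.

phrase group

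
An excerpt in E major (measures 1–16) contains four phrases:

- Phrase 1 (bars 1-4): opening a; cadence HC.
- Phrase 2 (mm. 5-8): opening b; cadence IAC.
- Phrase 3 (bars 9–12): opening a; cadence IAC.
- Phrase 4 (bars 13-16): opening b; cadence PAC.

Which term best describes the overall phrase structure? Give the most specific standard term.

parallel double period

Four phrases in two halves: the first half (mm. 1–8) ends with an imperfect authentic cadence, the second (bars 9–16) with a perfect authentic cadence — a large antecedent–consequent pair, i.e. a double period.
Phrase 3 begins with the same material as phrase 1, making it parallel.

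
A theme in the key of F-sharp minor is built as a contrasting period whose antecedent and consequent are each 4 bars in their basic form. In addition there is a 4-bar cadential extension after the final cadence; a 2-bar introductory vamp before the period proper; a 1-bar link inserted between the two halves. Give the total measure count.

Basic contrasting period: 4 + 4 = 8 bars.
8 (basic form) + 4 (cadential extension) + 2 (introduction) + 1 (link) = 15.

15 measures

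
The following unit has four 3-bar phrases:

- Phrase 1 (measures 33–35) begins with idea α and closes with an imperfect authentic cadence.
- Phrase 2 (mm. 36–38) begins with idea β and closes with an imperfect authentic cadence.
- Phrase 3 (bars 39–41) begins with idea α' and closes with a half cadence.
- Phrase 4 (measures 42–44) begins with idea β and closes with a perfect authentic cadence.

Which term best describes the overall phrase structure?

parallel double period

Four phrases in two halves: the first half (mm. 33–38) ends with an imperfect authentic cadence, the second (measures 39-44) with a perfect authentic cadence — a large antecedent–consequent pair, i.e. a double period.
Phrase 3 begins with the same material as phrase 1, making it parallel.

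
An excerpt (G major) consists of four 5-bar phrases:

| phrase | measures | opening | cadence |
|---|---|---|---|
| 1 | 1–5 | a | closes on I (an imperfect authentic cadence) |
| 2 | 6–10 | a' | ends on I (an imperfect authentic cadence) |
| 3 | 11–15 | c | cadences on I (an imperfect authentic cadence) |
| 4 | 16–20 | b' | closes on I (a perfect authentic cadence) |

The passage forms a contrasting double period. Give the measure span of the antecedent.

In a double period the first pair of phrases (ending imperfect authentic cadence) is the large antecedent and the second pair (ending perfect authentic cadence) is the large consequent; the antecedent is measures 1–10.

measures 1–10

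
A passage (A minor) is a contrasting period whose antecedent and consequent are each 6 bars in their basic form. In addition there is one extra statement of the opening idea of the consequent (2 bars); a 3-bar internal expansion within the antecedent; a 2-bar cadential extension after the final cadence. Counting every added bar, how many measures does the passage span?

Basic contrasting period: 6 + 6 = 12 bars.
12 (basic form) + 2 (extra statement) + 3 (internal expansion) + 2 (cadential extension) = 19.

19 measures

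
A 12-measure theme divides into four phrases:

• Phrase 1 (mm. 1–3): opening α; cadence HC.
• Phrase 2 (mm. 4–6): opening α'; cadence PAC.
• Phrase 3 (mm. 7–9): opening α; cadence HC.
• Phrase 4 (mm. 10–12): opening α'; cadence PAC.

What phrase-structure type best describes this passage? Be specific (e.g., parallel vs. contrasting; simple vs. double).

repeated period

The cadence pattern HC–PAC–HC–PAC is weak–strong twice, and phrases 3–4 restate phrases 1–2: a period heard twice, not a double period (which would end weakly at phrase 2).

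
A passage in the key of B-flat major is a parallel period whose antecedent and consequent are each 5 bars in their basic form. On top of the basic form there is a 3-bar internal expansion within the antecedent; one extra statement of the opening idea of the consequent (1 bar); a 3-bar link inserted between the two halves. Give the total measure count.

Basic parallel period: 5 + 5 = 10 bars.
10 (basic form) + 3 (internal expansion) + 1 (extra statement) + 3 (link) = 17.

17 measures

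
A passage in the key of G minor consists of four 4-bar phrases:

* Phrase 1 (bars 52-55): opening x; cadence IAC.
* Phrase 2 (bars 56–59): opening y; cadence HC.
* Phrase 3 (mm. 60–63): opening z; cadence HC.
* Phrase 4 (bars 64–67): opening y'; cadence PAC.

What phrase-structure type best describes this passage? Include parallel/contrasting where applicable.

contrasting double period

Four phrases in two halves: the first half (measures 52-59) ends with a half cadence, the second (bars 60–67) with a perfect authentic cadence — a large antecedent–consequent pair, i.e. a double period.
Phrase 3 begins with different material from phrase 1, making it contrasting.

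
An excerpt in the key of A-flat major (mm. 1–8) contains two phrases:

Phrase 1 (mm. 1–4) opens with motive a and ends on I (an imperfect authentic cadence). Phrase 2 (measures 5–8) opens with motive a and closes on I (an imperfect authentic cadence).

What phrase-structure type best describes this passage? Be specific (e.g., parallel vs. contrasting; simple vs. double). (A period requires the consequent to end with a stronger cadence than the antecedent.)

repeated phrase

Both phrases have the same opening (a) and the same cadence (imperfect authentic cadence): the second is a restatement, not a consequent, so this is a repeated phrase rather than a period.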